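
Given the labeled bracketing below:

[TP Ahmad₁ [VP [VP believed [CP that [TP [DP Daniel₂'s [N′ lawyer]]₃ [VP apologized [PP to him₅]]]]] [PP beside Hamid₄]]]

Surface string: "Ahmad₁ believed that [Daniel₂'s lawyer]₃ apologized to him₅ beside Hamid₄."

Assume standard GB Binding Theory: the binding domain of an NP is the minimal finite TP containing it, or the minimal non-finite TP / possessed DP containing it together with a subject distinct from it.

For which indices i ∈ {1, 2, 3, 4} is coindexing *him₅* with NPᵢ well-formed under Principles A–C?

*him* is a pronoun, so Principle B applies: it must be free in its binding domain.
Binding domain of *him₅*: the embedded TP, whose subject is [Daniel₂'s lawyer]₃.
*Ahmad₁* c-commands the pronoun but from outside its binding domain, and is not c-commanded by it → coindexation permitted.
*Daniel₂* and the pronoun do not c-command one another → neither Principle B nor Principle C is at stake; coindexation permitted.
*[Daniel₂'s lawyer]₃* c-commands the pronoun within its binding domain → coindexation would violate Principle B.
*Hamid₄* and the pronoun do not c-command one another → neither Principle B nor Principle C is at stake; coindexation permitted.

{1, 2, 4}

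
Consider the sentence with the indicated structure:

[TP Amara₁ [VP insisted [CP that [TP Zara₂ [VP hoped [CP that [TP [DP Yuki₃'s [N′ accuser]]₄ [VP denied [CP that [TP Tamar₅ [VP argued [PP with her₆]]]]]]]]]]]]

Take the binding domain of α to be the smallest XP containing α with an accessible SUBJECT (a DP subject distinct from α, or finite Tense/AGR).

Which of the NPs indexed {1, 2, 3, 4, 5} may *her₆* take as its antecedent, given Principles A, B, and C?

{1, 2, 3, 4}

*her* is a pronoun, so Principle B applies: it must be free in its binding domain.
Binding domain of *her₆*: the embedded TP, whose subject is Tamar₅.
*Amara₁* c-commands the pronoun but from outside its binding domain, and is not c-commanded by it → coindexation permitted.
*Zara₂* c-commands the pronoun but from outside its binding domain, and is not c-commanded by it → coindexation permitted.
*Yuki₃* and the pronoun do not c-command one another → neither Principle B nor Principle C is at stake; coindexation permitted.
*[Yuki₃'s accuser]₄* c-commands the pronoun but from outside its binding domain, and is not c-commanded by it → coindexation permitted.
*Tamar₅* c-commands the pronoun within its binding domain → coindexation would violate Principle B.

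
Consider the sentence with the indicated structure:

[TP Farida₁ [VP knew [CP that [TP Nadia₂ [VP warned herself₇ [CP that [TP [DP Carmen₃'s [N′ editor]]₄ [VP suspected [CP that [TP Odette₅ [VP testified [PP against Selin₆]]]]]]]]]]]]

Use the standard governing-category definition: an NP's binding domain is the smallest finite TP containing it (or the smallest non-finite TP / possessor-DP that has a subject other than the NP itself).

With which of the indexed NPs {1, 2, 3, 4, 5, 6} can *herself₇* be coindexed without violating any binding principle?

{2}

*herself* is an anaphor, so Principle A applies: it must be bound in its binding domain.
Binding domain of *herself₇*: the embedded TP, whose subject is Nadia₂.
*Farida₁* c-commands the anaphor but is outside its binding domain → cannot satisfy Principle A.
*Nadia₂* c-commands the anaphor within its binding domain → licit binder.
*Carmen₃* does not c-command the anaphor → cannot bind it.
*[Carmen₃'s editor]₄* does not c-command the anaphor → cannot bind it.
*Odette₅* does not c-command the anaphor → cannot bind it.
*Selin₆* does not c-command the anaphor → cannot bind it.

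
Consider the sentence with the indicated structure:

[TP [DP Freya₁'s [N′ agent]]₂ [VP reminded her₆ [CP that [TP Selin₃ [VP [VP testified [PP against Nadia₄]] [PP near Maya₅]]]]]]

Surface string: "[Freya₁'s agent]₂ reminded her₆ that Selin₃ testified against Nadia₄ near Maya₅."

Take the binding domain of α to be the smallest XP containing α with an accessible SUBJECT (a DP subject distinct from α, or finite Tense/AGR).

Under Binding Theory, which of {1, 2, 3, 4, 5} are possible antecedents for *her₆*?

*her* is a pronoun, so Principle B applies: it must be free in its binding domain.
Binding domain of *her₆*: the matrix TP, whose subject is [Freya₁'s agent]₂.
*Freya₁* and the pronoun do not c-command one another → neither Principle B nor Principle C is at stake; coindexation permitted.
*[Freya₁'s agent]₂* c-commands the pronoun within its binding domain → coindexation would violate Principle B.
*Selin₃*: the pronoun c-commands this R-expression → coindexation would violate Principle C on *Selin₃*.
*Nadia₄*: the pronoun c-commands this R-expression → coindexation would violate Principle C on *Nadia₄*.
*Maya₅*: the pronoun c-commands this R-expression → coindexation would violate Principle C on *Maya₅*.

{1}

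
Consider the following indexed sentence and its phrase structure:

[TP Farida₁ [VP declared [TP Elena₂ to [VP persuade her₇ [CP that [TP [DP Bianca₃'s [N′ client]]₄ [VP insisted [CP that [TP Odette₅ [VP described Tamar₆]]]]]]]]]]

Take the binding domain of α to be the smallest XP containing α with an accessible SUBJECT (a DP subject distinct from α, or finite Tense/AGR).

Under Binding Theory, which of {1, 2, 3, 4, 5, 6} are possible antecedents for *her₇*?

{1}

*her* is a pronoun, so Principle B applies: it must be free in its binding domain.
Binding domain of *her₇*: the embedded TP, whose subject is Elena₂.
*Farida₁* c-commands the pronoun but from outside its binding domain, and is not c-commanded by it → coindexation permitted.
*Elena₂* c-commands the pronoun within its binding domain → coindexation would violate Principle B.
*Bianca₃*: the pronoun c-commands this R-expression → coindexation would violate Principle C on *Bianca₃*.
*[Bianca₃'s client]₄*: the pronoun c-commands this R-expression → coindexation would violate Principle C on *[Bianca₃'s client]₄*.
*Odette₅*: the pronoun c-commands this R-expression → coindexation would violate Principle C on *Odette₅*.
*Tamar₆*: the pronoun c-commands this R-expression → coindexation would violate Principle C on *Tamar₆*.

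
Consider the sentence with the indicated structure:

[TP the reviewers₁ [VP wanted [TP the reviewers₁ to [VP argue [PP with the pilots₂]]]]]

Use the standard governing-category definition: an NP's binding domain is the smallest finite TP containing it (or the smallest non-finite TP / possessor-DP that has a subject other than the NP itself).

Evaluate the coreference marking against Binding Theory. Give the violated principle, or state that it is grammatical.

The two coindexed NPs are *the reviewers₁* (the lower occurrence) and *the reviewers₁* (the higher occurrence).
*the reviewers₁* (the lower occurrence) is an R-expression. Principle C requires it to be free everywhere.
*the reviewers₁* (the higher occurrence) c-commands it and carries the same index.
The R-expression is bound → Principle C violation.

Principle C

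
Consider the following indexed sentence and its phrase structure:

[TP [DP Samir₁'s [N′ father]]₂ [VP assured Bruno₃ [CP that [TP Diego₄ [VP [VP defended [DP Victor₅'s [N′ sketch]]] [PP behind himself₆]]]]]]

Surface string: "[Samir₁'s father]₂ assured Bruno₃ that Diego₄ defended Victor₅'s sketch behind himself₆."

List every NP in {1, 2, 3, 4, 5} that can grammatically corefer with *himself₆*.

*himself* is an anaphor, so Principle A applies: it must be bound in its binding domain.
Binding domain of *himself₆*: the embedded TP, whose subject is Diego₄.
*Samir₁* does not c-command the anaphor → cannot bind it.
*[Samir₁'s father]₂* c-commands the anaphor but is outside its binding domain → cannot satisfy Principle A.
*Bruno₃* c-commands the anaphor but is outside its binding domain → cannot satisfy Principle A.
*Diego₄* c-commands the anaphor within its binding domain → licit binder.
*Victor₅* does not c-command the anaphor → cannot bind it.

{4}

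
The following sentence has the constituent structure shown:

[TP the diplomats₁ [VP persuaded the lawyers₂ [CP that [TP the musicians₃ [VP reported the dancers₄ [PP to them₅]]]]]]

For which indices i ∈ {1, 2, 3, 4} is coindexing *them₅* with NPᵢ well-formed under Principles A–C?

{1, 2}

*them* is a pronoun, so Principle B applies: it must be free in its binding domain.
Binding domain of *them₅*: the embedded TP, whose subject is the musicians₃.
*the diplomats₁* c-commands the pronoun but from outside its binding domain, and is not c-commanded by it → coindexation permitted.
*the lawyers₂* c-commands the pronoun but from outside its binding domain, and is not c-commanded by it → coindexation permitted.
*the musicians₃* c-commands the pronoun within its binding domain → coindexation would violate Principle B.
*the dancers₄* c-commands the pronoun within its binding domain → coindexation would violate Principle B.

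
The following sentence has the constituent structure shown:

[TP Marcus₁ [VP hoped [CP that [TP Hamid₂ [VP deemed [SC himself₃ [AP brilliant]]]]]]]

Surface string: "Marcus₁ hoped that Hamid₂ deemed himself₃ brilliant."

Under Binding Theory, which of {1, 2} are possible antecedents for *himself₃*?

{2}

*himself* is an anaphor, so Principle A applies: it must be bound in its binding domain.
Binding domain of *himself₃*: the embedded TP, whose subject is Hamid₂.
*Marcus₁* c-commands the anaphor but is outside its binding domain → cannot satisfy Principle A.
*Hamid₂* c-commands the anaphor within its binding domain → licit binder.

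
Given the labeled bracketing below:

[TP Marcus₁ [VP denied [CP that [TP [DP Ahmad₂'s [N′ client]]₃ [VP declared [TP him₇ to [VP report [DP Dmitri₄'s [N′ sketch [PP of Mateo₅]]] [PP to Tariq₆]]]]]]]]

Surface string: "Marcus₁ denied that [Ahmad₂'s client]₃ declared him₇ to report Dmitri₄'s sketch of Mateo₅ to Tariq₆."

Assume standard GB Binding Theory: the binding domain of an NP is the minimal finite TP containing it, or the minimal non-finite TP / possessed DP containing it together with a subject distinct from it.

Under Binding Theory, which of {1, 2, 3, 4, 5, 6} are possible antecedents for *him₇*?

*him* is a pronoun, so Principle B applies: it must be free in its binding domain.
Binding domain of *him₇*: the embedded TP, whose subject is [Ahmad₂'s client]₃.
*Marcus₁* c-commands the pronoun but from outside its binding domain, and is not c-commanded by it → coindexation permitted.
*Ahmad₂* and the pronoun do not c-command one another → neither Principle B nor Principle C is at stake; coindexation permitted.
*[Ahmad₂'s client]₃* c-commands the pronoun within its binding domain → coindexation would violate Principle B.
*Dmitri₄*: the pronoun c-commands this R-expression → coindexation would violate Principle C on *Dmitri₄*.
*Mateo₅*: the pronoun c-commands this R-expression → coindexation would violate Principle C on *Mateo₅*.
*Tariq₆*: the pronoun c-commands this R-expression → coindexation would violate Principle C on *Tariq₆*.

{1, 2}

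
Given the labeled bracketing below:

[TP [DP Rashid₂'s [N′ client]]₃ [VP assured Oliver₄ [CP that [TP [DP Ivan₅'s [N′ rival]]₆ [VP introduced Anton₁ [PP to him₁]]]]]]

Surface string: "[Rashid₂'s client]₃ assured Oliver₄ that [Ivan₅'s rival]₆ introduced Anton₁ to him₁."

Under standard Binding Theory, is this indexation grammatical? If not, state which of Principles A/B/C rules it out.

The two coindexed NPs are *Anton₁* and *him₁*.
*him₁* is a pronoun. Its binding domain is the embedded TP, whose subject is [Ivan₅'s rival]₆.
*Anton₁* c-commands it within that domain and carries the same index.
The pronoun is locally bound → Principle B violation.

Principle B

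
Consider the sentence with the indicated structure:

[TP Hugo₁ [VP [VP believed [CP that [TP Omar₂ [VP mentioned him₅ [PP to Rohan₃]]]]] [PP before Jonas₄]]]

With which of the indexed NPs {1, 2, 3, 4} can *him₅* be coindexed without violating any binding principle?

{1, 4}

*him* is a pronoun, so Principle B applies: it must be free in its binding domain.
Binding domain of *him₅*: the embedded TP, whose subject is Omar₂.
*Hugo₁* c-commands the pronoun but from outside its binding domain, and is not c-commanded by it → coindexation permitted.
*Omar₂* c-commands the pronoun within its binding domain → coindexation would violate Principle B.
*Rohan₃*: the pronoun c-commands this R-expression → coindexation would violate Principle C on *Rohan₃*.
*Jonas₄* and the pronoun do not c-command one another → neither Principle B nor Principle C is at stake; coindexation permitted.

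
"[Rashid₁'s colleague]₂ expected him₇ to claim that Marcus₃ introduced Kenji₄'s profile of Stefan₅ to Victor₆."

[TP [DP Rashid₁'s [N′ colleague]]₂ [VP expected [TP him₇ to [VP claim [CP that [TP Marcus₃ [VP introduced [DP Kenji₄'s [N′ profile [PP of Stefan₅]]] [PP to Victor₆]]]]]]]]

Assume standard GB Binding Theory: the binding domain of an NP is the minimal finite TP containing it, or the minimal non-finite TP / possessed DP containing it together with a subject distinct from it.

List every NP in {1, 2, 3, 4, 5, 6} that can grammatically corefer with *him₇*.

*him* is a pronoun, so Principle B applies: it must be free in its binding domain.
Binding domain of *him₇*: the matrix TP, whose subject is [Rashid₁'s colleague]₂.
*Rashid₁* and the pronoun do not c-command one another → neither Principle B nor Principle C is at stake; coindexation permitted.
*[Rashid₁'s colleague]₂* c-commands the pronoun within its binding domain → coindexation would violate Principle B.
*Marcus₃*: the pronoun c-commands this R-expression → coindexation would violate Principle C on *Marcus₃*.
*Kenji₄*: the pronoun c-commands this R-expression → coindexation would violate Principle C on *Kenji₄*.
*Stefan₅*: the pronoun c-commands this R-expression → coindexation would violate Principle C on *Stefan₅*.
*Victor₆*: the pronoun c-commands this R-expression → coindexation would violate Principle C on *Victor₆*.

{1}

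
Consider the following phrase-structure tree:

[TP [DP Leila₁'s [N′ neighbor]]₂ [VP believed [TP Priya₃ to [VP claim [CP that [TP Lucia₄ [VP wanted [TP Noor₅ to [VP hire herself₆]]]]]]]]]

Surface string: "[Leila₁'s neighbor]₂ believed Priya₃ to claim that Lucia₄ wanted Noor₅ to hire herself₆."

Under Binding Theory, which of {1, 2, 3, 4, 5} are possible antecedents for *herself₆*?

{5}

*herself* is an anaphor, so Principle A applies: it must be bound in its binding domain.
Binding domain of *herself₆*: the embedded TP, whose subject is Noor₅.
*Leila₁* does not c-command the anaphor → cannot bind it.
*[Leila₁'s neighbor]₂* c-commands the anaphor but is outside its binding domain → cannot satisfy Principle A.
*Priya₃* c-commands the anaphor but is outside its binding domain → cannot satisfy Principle A.
*Lucia₄* c-commands the anaphor but is outside its binding domain → cannot satisfy Principle A.
*Noor₅* c-commands the anaphor within its binding domain → licit binder.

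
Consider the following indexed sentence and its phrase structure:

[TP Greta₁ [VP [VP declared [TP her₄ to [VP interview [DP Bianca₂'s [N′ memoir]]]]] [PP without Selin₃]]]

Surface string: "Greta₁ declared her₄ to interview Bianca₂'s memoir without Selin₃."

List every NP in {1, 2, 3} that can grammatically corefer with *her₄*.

*her* is a pronoun, so Principle B applies: it must be free in its binding domain.
Binding domain of *her₄*: the matrix TP, whose subject is Greta₁.
*Greta₁* c-commands the pronoun within its binding domain → coindexation would violate Principle B.
*Bianca₂*: the pronoun c-commands this R-expression → coindexation would violate Principle C on *Bianca₂*.
*Selin₃* and the pronoun do not c-command one another → neither Principle B nor Principle C is at stake; coindexation permitted.

{3}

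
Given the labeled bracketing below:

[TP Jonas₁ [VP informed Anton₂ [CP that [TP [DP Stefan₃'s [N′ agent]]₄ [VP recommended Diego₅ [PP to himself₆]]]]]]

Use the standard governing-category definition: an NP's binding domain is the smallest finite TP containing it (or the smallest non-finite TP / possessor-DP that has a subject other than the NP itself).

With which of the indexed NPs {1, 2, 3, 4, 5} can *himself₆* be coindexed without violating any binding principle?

*himself* is an anaphor, so Principle A applies: it must be bound in its binding domain.
Binding domain of *himself₆*: the embedded TP, whose subject is [Stefan₃'s agent]₄.
*Jonas₁* c-commands the anaphor but is outside its binding domain → cannot satisfy Principle A.
*Anton₂* c-commands the anaphor but is outside its binding domain → cannot satisfy Principle A.
*Stefan₃* does not c-command the anaphor → cannot bind it.
*[Stefan₃'s agent]₄* c-commands the anaphor within its binding domain → licit binder.
*Diego₅* c-commands the anaphor within its binding domain → licit binder.

{4, 5}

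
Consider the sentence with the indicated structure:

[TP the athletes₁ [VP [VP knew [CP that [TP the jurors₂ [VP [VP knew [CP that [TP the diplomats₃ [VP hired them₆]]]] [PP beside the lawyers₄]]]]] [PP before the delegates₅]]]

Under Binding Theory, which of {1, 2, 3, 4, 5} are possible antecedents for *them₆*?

*them* is a pronoun, so Principle B applies: it must be free in its binding domain.
Binding domain of *them₆*: the embedded TP, whose subject is the diplomats₃.
*the athletes₁* c-commands the pronoun but from outside its binding domain, and is not c-commanded by it → coindexation permitted.
*the jurors₂* c-commands the pronoun but from outside its binding domain, and is not c-commanded by it → coindexation permitted.
*the diplomats₃* c-commands the pronoun within its binding domain → coindexation would violate Principle B.
*the lawyers₄* and the pronoun do not c-command one another → neither Principle B nor Principle C is at stake; coindexation permitted.
*the delegates₅* and the pronoun do not c-command one another → neither Principle B nor Principle C is at stake; coindexation permitted.

{1, 2, 4, 5}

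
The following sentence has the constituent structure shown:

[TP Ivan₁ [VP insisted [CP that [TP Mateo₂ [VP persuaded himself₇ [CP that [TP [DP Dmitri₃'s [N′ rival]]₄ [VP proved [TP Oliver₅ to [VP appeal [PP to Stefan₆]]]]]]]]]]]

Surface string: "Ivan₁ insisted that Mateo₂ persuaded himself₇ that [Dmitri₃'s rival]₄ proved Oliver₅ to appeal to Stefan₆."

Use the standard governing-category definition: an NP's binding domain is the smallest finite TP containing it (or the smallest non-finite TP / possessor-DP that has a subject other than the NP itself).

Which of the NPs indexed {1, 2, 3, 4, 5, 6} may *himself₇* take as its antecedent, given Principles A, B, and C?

*himself* is an anaphor, so Principle A applies: it must be bound in its binding domain.
Binding domain of *himself₇*: the embedded TP, whose subject is Mateo₂.
*Ivan₁* c-commands the anaphor but is outside its binding domain → cannot satisfy Principle A.
*Mateo₂* c-commands the anaphor within its binding domain → licit binder.
*Dmitri₃* does not c-command the anaphor → cannot bind it.
*[Dmitri₃'s rival]₄* does not c-command the anaphor → cannot bind it.
*Oliver₅* does not c-command the anaphor → cannot bind it.
*Stefan₆* does not c-command the anaphor → cannot bind it.

{2}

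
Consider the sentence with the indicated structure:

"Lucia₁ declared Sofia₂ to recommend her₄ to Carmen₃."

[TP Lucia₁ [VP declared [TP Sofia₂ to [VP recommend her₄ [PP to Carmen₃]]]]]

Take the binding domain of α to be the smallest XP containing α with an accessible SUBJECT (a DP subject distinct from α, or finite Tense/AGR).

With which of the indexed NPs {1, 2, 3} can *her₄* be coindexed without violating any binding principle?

*her* is a pronoun, so Principle B applies: it must be free in its binding domain.
Binding domain of *her₄*: the embedded TP, whose subject is Sofia₂.
*Lucia₁* c-commands the pronoun but from outside its binding domain, and is not c-commanded by it → coindexation permitted.
*Sofia₂* c-commands the pronoun within its binding domain → coindexation would violate Principle B.
*Carmen₃*: the pronoun c-commands this R-expression → coindexation would violate Principle C on *Carmen₃*.

{1}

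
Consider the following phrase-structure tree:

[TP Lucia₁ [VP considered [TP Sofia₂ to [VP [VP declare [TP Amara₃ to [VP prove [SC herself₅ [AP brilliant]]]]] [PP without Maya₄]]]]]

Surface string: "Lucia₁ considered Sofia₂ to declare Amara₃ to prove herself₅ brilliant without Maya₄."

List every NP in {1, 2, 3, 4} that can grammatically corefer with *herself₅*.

*herself* is an anaphor, so Principle A applies: it must be bound in its binding domain.
Binding domain of *herself₅*: the embedded TP, whose subject is Amara₃.
*Lucia₁* c-commands the anaphor but is outside its binding domain → cannot satisfy Principle A.
*Sofia₂* c-commands the anaphor but is outside its binding domain → cannot satisfy Principle A.
*Amara₃* c-commands the anaphor within its binding domain → licit binder.
*Maya₄* does not c-command the anaphor → cannot bind it.

{3}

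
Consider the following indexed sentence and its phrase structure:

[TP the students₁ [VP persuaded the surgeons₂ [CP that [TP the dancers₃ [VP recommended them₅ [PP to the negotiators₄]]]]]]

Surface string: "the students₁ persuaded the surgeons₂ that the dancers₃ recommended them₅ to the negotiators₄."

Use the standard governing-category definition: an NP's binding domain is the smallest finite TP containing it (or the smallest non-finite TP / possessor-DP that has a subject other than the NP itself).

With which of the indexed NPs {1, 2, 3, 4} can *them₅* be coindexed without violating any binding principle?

{1, 2}

*them* is a pronoun, so Principle B applies: it must be free in its binding domain.
Binding domain of *them₅*: the embedded TP, whose subject is the dancers₃.
*the students₁* c-commands the pronoun but from outside its binding domain, and is not c-commanded by it → coindexation permitted.
*the surgeons₂* c-commands the pronoun but from outside its binding domain, and is not c-commanded by it → coindexation permitted.
*the dancers₃* c-commands the pronoun within its binding domain → coindexation would violate Principle B.
*the negotiators₄*: the pronoun c-commands this R-expression → coindexation would violate Principle C on *the negotiators₄*.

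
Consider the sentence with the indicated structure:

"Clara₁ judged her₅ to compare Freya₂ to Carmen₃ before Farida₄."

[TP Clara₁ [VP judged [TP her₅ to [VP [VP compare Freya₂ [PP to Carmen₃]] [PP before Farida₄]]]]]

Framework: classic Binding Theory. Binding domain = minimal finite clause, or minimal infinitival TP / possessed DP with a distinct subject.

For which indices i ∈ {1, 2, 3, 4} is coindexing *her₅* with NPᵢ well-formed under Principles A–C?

*her* is a pronoun, so Principle B applies: it must be free in its binding domain.
Binding domain of *her₅*: the matrix TP, whose subject is Clara₁.
*Clara₁* c-commands the pronoun within its binding domain → coindexation would violate Principle B.
*Freya₂*: the pronoun c-commands this R-expression → coindexation would violate Principle C on *Freya₂*.
*Carmen₃*: the pronoun c-commands this R-expression → coindexation would violate Principle C on *Carmen₃*.
*Farida₄*: the pronoun c-commands this R-expression → coindexation would violate Principle C on *Farida₄*.

none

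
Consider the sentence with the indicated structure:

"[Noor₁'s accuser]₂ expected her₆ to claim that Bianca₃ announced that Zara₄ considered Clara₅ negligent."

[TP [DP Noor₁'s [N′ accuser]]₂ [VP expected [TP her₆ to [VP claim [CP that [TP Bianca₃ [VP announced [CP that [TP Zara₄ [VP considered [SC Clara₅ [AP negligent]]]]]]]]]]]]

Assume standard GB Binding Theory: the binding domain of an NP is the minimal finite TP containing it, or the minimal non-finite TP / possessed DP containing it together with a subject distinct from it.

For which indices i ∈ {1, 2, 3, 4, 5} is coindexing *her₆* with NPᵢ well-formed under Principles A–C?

*her* is a pronoun, so Principle B applies: it must be free in its binding domain.
Binding domain of *her₆*: the matrix TP, whose subject is [Noor₁'s accuser]₂.
*Noor₁* and the pronoun do not c-command one another → neither Principle B nor Principle C is at stake; coindexation permitted.
*[Noor₁'s accuser]₂* c-commands the pronoun within its binding domain → coindexation would violate Principle B.
*Bianca₃*: the pronoun c-commands this R-expression → coindexation would violate Principle C on *Bianca₃*.
*Zara₄*: the pronoun c-commands this R-expression → coindexation would violate Principle C on *Zara₄*.
*Clara₅*: the pronoun c-commands this R-expression → coindexation would violate Principle C on *Clara₅*.

{1}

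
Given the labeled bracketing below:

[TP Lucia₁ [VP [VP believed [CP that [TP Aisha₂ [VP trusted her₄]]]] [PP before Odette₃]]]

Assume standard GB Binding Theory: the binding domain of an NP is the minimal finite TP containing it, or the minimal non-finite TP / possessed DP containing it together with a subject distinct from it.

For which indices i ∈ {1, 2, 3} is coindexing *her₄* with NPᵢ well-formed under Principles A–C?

*her* is a pronoun, so Principle B applies: it must be free in its binding domain.
Binding domain of *her₄*: the embedded TP, whose subject is Aisha₂.
*Lucia₁* c-commands the pronoun but from outside its binding domain, and is not c-commanded by it → coindexation permitted.
*Aisha₂* c-commands the pronoun within its binding domain → coindexation would violate Principle B.
*Odette₃* and the pronoun do not c-command one another → neither Principle B nor Principle C is at stake; coindexation permitted.

{1, 3}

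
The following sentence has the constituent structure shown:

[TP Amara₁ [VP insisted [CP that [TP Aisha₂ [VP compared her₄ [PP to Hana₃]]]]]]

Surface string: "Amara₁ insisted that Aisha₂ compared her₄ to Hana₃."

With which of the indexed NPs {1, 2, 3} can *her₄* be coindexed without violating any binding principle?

{1}

*her* is a pronoun, so Principle B applies: it must be free in its binding domain.
Binding domain of *her₄*: the embedded TP, whose subject is Aisha₂.
*Amara₁* c-commands the pronoun but from outside its binding domain, and is not c-commanded by it → coindexation permitted.
*Aisha₂* c-commands the pronoun within its binding domain → coindexation would violate Principle B.
*Hana₃*: the pronoun c-commands this R-expression → coindexation would violate Principle C on *Hana₃*.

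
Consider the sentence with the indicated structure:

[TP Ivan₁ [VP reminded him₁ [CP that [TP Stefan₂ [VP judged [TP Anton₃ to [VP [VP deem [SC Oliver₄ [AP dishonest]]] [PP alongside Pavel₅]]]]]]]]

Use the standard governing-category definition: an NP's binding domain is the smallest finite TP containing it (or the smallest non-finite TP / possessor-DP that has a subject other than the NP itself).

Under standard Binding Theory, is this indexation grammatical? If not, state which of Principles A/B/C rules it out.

Principle B

The two coindexed NPs are *Ivan₁* and *him₁*.
*him₁* is a pronoun. Its binding domain is the matrix TP, whose subject is Ivan₁.
*Ivan₁* c-commands it within that domain and carries the same index.
The pronoun is locally bound → Principle B violation.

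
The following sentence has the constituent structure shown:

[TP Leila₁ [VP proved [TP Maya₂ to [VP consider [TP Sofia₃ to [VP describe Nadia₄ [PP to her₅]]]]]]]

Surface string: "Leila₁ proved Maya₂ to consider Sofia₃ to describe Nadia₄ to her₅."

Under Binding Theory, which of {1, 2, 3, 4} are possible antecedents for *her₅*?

*her* is a pronoun, so Principle B applies: it must be free in its binding domain.
Binding domain of *her₅*: the embedded TP, whose subject is Sofia₃.
*Leila₁* c-commands the pronoun but from outside its binding domain, and is not c-commanded by it → coindexation permitted.
*Maya₂* c-commands the pronoun but from outside its binding domain, and is not c-commanded by it → coindexation permitted.
*Sofia₃* c-commands the pronoun within its binding domain → coindexation would violate Principle B.
*Nadia₄* c-commands the pronoun within its binding domain → coindexation would violate Principle B.

{1, 2}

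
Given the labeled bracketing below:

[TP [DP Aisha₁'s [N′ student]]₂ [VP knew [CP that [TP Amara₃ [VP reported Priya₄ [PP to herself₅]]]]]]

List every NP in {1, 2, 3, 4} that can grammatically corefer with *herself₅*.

{3, 4}

*herself* is an anaphor, so Principle A applies: it must be bound in its binding domain.
Binding domain of *herself₅*: the embedded TP, whose subject is Amara₃.
*Aisha₁* does not c-command the anaphor → cannot bind it.
*[Aisha₁'s student]₂* c-commands the anaphor but is outside its binding domain → cannot satisfy Principle A.
*Amara₃* c-commands the anaphor within its binding domain → licit binder.
*Priya₄* c-commands the anaphor within its binding domain → licit binder.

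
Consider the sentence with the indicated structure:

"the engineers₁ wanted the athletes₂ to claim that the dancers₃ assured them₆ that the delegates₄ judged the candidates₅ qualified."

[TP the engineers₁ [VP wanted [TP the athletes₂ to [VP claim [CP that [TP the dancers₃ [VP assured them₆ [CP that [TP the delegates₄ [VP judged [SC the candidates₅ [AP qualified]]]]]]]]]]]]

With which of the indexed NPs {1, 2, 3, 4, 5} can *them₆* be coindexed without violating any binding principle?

{1, 2}

*them* is a pronoun, so Principle B applies: it must be free in its binding domain.
Binding domain of *them₆*: the embedded TP, whose subject is the dancers₃.
*the engineers₁* c-commands the pronoun but from outside its binding domain, and is not c-commanded by it → coindexation permitted.
*the athletes₂* c-commands the pronoun but from outside its binding domain, and is not c-commanded by it → coindexation permitted.
*the dancers₃* c-commands the pronoun within its binding domain → coindexation would violate Principle B.
*the delegates₄*: the pronoun c-commands this R-expression → coindexation would violate Principle C on *the delegates₄*.
*the candidates₅*: the pronoun c-commands this R-expression → coindexation would violate Principle C on *the candidates₅*.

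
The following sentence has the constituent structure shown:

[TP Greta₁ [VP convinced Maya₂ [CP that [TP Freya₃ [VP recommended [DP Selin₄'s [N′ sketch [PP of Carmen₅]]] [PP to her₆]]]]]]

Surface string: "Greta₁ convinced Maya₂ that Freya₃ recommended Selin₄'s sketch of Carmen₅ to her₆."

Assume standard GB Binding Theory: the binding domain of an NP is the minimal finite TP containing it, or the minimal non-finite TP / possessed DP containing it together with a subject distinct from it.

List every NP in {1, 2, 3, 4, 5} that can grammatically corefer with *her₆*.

{1, 2, 4, 5}

*her* is a pronoun, so Principle B applies: it must be free in its binding domain.
Binding domain of *her₆*: the embedded TP, whose subject is Freya₃.
*Greta₁* c-commands the pronoun but from outside its binding domain, and is not c-commanded by it → coindexation permitted.
*Maya₂* c-commands the pronoun but from outside its binding domain, and is not c-commanded by it → coindexation permitted.
*Freya₃* c-commands the pronoun within its binding domain → coindexation would violate Principle B.
*Selin₄* and the pronoun do not c-command one another → neither Principle B nor Principle C is at stake; coindexation permitted.
*Carmen₅* and the pronoun do not c-command one another → neither Principle B nor Principle C is at stake; coindexation permitted.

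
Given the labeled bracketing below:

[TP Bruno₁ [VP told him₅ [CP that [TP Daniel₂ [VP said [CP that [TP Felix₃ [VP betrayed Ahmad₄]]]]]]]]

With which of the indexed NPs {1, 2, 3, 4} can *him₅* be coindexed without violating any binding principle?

none

*him* is a pronoun, so Principle B applies: it must be free in its binding domain.
Binding domain of *him₅*: the matrix TP, whose subject is Bruno₁.
*Bruno₁* c-commands the pronoun within its binding domain → coindexation would violate Principle B.
*Daniel₂*: the pronoun c-commands this R-expression → coindexation would violate Principle C on *Daniel₂*.
*Felix₃*: the pronoun c-commands this R-expression → coindexation would violate Principle C on *Felix₃*.
*Ahmad₄*: the pronoun c-commands this R-expression → coindexation would violate Principle C on *Ahmad₄*.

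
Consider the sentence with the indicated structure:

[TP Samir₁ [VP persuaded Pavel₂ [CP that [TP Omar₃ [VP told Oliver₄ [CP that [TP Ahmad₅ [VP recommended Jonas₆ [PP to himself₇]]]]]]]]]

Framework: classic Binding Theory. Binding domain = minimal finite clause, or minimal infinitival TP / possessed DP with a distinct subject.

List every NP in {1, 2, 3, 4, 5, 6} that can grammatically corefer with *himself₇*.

{5, 6}

*himself* is an anaphor, so Principle A applies: it must be bound in its binding domain.
Binding domain of *himself₇*: the embedded TP, whose subject is Ahmad₅.
*Samir₁* c-commands the anaphor but is outside its binding domain → cannot satisfy Principle A.
*Pavel₂* c-commands the anaphor but is outside its binding domain → cannot satisfy Principle A.
*Omar₃* c-commands the anaphor but is outside its binding domain → cannot satisfy Principle A.
*Oliver₄* c-commands the anaphor but is outside its binding domain → cannot satisfy Principle A.
*Ahmad₅* c-commands the anaphor within its binding domain → licit binder.
*Jonas₆* c-commands the anaphor within its binding domain → licit binder.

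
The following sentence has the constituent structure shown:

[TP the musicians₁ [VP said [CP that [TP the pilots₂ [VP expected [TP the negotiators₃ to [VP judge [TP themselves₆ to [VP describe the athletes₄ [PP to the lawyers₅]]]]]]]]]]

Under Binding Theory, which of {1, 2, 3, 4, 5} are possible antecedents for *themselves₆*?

{3}

*themselves* is an anaphor, so Principle A applies: it must be bound in its binding domain.
Binding domain of *themselves₆*: the embedded TP, whose subject is the negotiators₃.
*the musicians₁* c-commands the anaphor but is outside its binding domain → cannot satisfy Principle A.
*the pilots₂* c-commands the anaphor but is outside its binding domain → cannot satisfy Principle A.
*the negotiators₃* c-commands the anaphor within its binding domain → licit binder.
*the athletes₄* does not c-command the anaphor → cannot bind it.
*the lawyers₅* does not c-command the anaphor → cannot bind it.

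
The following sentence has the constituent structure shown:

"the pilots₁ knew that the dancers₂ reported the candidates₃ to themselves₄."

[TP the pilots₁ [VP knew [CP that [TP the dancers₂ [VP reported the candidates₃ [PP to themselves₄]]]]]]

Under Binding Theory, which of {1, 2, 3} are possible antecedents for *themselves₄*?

{2, 3}

*themselves* is an anaphor, so Principle A applies: it must be bound in its binding domain.
Binding domain of *themselves₄*: the embedded TP, whose subject is the dancers₂.
*the pilots₁* c-commands the anaphor but is outside its binding domain → cannot satisfy Principle A.
*the dancers₂* c-commands the anaphor within its binding domain → licit binder.
*the candidates₃* c-commands the anaphor within its binding domain → licit binder.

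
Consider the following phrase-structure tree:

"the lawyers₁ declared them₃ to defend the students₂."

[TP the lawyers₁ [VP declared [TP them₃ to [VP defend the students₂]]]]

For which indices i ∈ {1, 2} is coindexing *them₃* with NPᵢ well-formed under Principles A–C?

none

*them* is a pronoun, so Principle B applies: it must be free in its binding domain.
Binding domain of *them₃*: the matrix TP, whose subject is the lawyers₁.
*the lawyers₁* c-commands the pronoun within its binding domain → coindexation would violate Principle B.
*the students₂*: the pronoun c-commands this R-expression → coindexation would violate Principle C on *the students₂*.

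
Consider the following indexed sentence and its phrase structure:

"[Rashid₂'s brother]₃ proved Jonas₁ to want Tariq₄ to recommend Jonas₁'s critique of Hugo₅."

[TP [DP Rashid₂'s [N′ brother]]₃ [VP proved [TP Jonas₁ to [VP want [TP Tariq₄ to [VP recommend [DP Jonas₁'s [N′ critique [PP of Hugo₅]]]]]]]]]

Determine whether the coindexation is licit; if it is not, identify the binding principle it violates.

The two coindexed NPs are *Jonas₁* (the higher occurrence) and *Jonas₁* (the lower occurrence).
*Jonas₁* (the lower occurrence) is an R-expression. Principle C requires it to be free everywhere.
*Jonas₁* (the higher occurrence) c-commands it and carries the same index.
The R-expression is bound → Principle C violation.

Principle C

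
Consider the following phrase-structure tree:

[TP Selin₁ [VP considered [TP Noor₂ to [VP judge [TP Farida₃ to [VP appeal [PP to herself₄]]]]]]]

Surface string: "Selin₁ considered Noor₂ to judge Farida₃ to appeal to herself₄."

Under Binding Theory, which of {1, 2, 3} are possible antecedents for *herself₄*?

{3}

*herself* is an anaphor, so Principle A applies: it must be bound in its binding domain.
Binding domain of *herself₄*: the embedded TP, whose subject is Farida₃.
*Selin₁* c-commands the anaphor but is outside its binding domain → cannot satisfy Principle A.
*Noor₂* c-commands the anaphor but is outside its binding domain → cannot satisfy Principle A.
*Farida₃* c-commands the anaphor within its binding domain → licit binder.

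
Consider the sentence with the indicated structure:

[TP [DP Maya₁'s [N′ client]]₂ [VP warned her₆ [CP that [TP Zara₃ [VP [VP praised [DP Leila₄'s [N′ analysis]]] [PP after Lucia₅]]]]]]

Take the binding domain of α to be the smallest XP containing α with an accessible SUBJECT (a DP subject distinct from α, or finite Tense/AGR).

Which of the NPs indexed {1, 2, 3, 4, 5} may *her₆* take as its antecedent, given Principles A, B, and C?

{1}

*her* is a pronoun, so Principle B applies: it must be free in its binding domain.
Binding domain of *her₆*: the matrix TP, whose subject is [Maya₁'s client]₂.
*Maya₁* and the pronoun do not c-command one another → neither Principle B nor Principle C is at stake; coindexation permitted.
*[Maya₁'s client]₂* c-commands the pronoun within its binding domain → coindexation would violate Principle B.
*Zara₃*: the pronoun c-commands this R-expression → coindexation would violate Principle C on *Zara₃*.
*Leila₄*: the pronoun c-commands this R-expression → coindexation would violate Principle C on *Leila₄*.
*Lucia₅*: the pronoun c-commands this R-expression → coindexation would violate Principle C on *Lucia₅*.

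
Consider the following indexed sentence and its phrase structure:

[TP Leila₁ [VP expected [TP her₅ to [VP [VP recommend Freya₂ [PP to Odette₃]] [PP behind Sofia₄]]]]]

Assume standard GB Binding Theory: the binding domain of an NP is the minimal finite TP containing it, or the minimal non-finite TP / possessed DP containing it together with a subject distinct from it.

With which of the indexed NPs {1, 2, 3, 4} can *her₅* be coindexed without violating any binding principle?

*her* is a pronoun, so Principle B applies: it must be free in its binding domain.
Binding domain of *her₅*: the matrix TP, whose subject is Leila₁.
*Leila₁* c-commands the pronoun within its binding domain → coindexation would violate Principle B.
*Freya₂*: the pronoun c-commands this R-expression → coindexation would violate Principle C on *Freya₂*.
*Odette₃*: the pronoun c-commands this R-expression → coindexation would violate Principle C on *Odette₃*.
*Sofia₄*: the pronoun c-commands this R-expression → coindexation would violate Principle C on *Sofia₄*.

none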